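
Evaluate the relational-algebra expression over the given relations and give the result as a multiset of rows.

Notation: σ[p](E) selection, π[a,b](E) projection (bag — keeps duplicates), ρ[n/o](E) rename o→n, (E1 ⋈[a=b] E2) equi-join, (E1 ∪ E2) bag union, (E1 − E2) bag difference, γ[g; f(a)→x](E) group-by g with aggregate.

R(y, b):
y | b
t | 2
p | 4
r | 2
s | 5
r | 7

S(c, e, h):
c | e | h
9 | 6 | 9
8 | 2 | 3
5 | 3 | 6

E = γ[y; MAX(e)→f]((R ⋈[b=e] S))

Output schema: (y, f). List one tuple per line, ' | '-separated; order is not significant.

Stepwise |·|:
  R → 5
  S → 3
  (R ⋈[b=e] S) → 2
  γ[y; MAX(e)→f]((R ⋈[b=e] S)) → 2

== RESULT ==
y | f
r | 2
t | 2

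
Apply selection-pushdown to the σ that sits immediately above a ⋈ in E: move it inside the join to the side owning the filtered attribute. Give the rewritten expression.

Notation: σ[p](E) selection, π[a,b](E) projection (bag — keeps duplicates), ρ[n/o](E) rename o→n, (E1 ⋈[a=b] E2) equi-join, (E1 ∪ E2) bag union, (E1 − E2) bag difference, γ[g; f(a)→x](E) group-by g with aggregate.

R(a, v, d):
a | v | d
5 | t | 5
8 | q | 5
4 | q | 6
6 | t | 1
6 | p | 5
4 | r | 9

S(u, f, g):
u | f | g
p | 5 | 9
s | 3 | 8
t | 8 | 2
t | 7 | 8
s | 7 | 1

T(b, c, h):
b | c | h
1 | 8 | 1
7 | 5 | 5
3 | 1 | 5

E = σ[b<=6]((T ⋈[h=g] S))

σ filters on b, owned by the left side.
E' = (σ[b<=6](T) ⋈[h=g] S)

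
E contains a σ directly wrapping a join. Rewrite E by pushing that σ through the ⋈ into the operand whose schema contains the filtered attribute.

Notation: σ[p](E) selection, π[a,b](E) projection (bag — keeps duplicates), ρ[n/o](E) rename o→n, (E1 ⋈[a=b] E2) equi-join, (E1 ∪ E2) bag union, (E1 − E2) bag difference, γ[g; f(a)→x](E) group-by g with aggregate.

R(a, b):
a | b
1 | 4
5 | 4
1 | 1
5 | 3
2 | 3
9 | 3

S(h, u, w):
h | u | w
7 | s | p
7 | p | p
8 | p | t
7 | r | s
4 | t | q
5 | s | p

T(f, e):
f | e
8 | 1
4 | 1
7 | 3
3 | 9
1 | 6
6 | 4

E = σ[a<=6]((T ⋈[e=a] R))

σ filters on a, owned by the right side.
E' = (T ⋈[e=a] σ[a<=6](R))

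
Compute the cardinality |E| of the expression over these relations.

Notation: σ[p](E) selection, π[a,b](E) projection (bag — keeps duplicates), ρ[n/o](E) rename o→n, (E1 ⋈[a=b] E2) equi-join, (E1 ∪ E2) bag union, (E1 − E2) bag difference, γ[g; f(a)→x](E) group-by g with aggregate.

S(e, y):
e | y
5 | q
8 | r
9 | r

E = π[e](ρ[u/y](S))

Per-node cardinality:
  S → 3
  ρ[u/y](S) → 3
  π[e](ρ[u/y](S)) → 3

|E| = 3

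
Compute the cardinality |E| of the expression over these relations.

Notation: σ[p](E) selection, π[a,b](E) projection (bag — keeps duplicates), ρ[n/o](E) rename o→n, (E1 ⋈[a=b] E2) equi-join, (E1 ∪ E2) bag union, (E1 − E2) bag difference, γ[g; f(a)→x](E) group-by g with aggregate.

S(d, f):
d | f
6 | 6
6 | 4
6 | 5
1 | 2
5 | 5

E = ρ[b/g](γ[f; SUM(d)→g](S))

Row counts bottom-up:
  S → 5
  γ[f; SUM(d)→g](S) → 4
  ρ[b/g](γ[f; SUM(d)→g](S)) → 4

|E| = 4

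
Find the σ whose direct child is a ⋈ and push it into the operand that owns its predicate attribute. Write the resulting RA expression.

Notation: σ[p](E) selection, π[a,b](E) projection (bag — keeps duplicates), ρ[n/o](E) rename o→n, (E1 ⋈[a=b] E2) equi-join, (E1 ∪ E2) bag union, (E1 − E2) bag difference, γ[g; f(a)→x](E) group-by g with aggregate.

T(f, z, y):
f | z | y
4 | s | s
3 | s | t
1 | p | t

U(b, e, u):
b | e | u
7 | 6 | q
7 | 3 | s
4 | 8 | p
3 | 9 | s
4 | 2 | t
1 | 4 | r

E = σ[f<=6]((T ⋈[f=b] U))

σ filters on f, owned by the left side.
E' = (σ[f<=6](T) ⋈[f=b] U)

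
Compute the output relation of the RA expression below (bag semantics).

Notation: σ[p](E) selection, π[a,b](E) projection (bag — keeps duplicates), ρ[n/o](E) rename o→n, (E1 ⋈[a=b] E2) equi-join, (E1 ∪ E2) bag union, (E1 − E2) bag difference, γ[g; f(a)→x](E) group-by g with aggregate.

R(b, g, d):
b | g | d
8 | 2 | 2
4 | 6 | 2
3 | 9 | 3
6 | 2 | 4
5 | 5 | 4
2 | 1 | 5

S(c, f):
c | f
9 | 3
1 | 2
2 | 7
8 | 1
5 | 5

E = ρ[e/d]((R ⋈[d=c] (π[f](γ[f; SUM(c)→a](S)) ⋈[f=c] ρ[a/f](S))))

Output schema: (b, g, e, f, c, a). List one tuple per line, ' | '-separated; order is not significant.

Subexpression sizes:
  R → 6
  S → 5
  γ[f; SUM(c)→a](S) → 5
  π[f](γ[f; SUM(c)→a](S)) → 5
  S → 5
  ρ[a/f](S) → 5
  (π[f](γ[f; SUM(c)→a](S)) ⋈[f=c] ρ[a/f](S)) → 3
  (R ⋈[d=c] (π[f](γ[f; SUM(c)→a](S)) ⋈[f=c] ρ[a/f](S))) → 3
  ρ[e/d]((R ⋈[d=c] (π[f](γ[f; SUM(c)→a](S)) ⋈[f=c] ρ[a/f](S)))) → 3

== RESULT ==
b | g | e | f | c | a
2 | 1 | 5 | 5 | 5 | 5
4 | 6 | 2 | 2 | 2 | 7
8 | 2 | 2 | 2 | 2 | 7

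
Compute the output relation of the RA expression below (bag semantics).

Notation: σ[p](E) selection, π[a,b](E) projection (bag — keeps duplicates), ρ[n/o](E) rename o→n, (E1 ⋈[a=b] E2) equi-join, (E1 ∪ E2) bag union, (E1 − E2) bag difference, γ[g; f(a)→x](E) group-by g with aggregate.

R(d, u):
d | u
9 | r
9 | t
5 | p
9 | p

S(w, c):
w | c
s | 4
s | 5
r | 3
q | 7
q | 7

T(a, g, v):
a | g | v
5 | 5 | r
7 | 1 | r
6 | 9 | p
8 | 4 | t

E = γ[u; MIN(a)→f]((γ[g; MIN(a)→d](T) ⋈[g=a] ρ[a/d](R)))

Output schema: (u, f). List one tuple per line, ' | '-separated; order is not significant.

Per-node cardinality:
  T → 4
  γ[g; MIN(a)→d](T) → 4
  R → 4
  ρ[a/d](R) → 4
  (γ[g; MIN(a)→d](T) ⋈[g=a] ρ[a/d](R)) → 4
  γ[u; MIN(a)→f]((γ[g; MIN(a)→d](T) ⋈[g=a] ρ[a/d](R))) → 3

== RESULT ==
u | f
p | 5
r | 9
t | 9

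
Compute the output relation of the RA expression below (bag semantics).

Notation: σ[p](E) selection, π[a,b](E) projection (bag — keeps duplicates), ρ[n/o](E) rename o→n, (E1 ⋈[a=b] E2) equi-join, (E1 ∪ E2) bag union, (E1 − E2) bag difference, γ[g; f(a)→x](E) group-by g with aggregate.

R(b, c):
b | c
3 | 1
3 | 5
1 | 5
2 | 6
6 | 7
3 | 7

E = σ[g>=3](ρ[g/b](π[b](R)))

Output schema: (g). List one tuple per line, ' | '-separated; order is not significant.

Row counts bottom-up:
  R → 6
  π[b](R) → 6
  ρ[g/b](π[b](R)) → 6
  σ[g>=3](ρ[g/b](π[b](R))) → 4

== RESULT ==
g
3
3
3
6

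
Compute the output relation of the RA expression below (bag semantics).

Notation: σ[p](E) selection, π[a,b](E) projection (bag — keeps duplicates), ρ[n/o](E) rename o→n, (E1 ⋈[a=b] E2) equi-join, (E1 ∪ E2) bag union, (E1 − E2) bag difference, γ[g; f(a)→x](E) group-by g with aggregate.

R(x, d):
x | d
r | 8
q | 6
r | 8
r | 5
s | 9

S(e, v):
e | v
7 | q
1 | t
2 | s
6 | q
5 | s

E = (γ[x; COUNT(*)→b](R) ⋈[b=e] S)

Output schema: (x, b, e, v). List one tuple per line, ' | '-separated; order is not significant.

Subexpression sizes:
  R → 5
  γ[x; COUNT(*)→b](R) → 3
  S → 5
  (γ[x; COUNT(*)→b](R) ⋈[b=e] S) → 2

== RESULT ==
x | b | e | v
q | 1 | 1 | t
s | 1 | 1 | t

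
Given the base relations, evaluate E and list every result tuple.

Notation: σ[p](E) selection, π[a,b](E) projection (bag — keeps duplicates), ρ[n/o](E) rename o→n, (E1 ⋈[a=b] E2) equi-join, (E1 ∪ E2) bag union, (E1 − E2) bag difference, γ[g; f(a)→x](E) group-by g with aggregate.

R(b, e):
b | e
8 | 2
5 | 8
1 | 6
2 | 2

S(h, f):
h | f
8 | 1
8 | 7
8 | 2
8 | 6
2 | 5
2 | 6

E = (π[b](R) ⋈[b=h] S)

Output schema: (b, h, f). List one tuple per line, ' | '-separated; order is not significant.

Subexpression sizes:
  R → 4
  π[b](R) → 4
  S → 6
  (π[b](R) ⋈[b=h] S) → 6

== RESULT ==
b | h | f
2 | 2 | 5
2 | 2 | 6
8 | 8 | 1
8 | 8 | 2
8 | 8 | 6
8 | 8 | 7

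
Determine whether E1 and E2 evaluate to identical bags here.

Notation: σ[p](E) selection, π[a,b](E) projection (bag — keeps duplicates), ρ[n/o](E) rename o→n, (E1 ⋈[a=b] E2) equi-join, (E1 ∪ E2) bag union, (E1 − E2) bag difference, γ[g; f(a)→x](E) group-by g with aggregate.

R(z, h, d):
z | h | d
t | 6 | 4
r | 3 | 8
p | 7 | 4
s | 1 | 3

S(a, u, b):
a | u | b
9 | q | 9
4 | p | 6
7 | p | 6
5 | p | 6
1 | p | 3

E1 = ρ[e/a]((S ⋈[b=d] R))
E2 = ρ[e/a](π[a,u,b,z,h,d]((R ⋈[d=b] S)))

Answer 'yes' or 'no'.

E1 per-node cardinality:
  S → 5
  R → 4
  (S ⋈[b=d] R) → 1
  ρ[e/a]((S ⋈[b=d] R)) → 1
E2 per-node cardinality:
  R → 4
  S → 5
  (R ⋈[d=b] S) → 1
  π[a,u,b,z,h,d]((R ⋈[d=b] S)) → 1
  ρ[e/a](π[a,u,b,z,h,d]((R ⋈[d=b] S))) → 1

E1 and E2 produce the same multiset:
e | u | b | z | h | d
1 | p | 3 | s | 1 | 3

yes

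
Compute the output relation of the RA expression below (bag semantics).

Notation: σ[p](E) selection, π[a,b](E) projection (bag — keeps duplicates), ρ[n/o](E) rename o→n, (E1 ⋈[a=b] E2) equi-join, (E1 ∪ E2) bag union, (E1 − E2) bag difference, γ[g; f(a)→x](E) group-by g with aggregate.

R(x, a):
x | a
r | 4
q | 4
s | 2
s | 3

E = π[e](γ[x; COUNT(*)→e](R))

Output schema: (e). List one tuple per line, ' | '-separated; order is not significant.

Stepwise |·|:
  R → 4
  γ[x; COUNT(*)→e](R) → 3
  π[e](γ[x; COUNT(*)→e](R)) → 3

== RESULT ==
e
1
1
2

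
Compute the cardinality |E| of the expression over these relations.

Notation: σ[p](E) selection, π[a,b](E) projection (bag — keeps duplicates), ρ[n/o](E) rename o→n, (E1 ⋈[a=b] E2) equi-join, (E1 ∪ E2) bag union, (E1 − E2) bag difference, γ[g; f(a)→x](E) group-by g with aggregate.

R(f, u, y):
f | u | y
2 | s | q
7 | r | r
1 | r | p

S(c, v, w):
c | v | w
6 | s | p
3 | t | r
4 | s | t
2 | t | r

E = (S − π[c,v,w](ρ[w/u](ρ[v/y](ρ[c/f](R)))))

Stepwise |·|:
  S → 4
  R → 3
  ρ[c/f](R) → 3
  ρ[v/y](ρ[c/f](R)) → 3
  ρ[w/u](ρ[v/y](ρ[c/f](R))) → 3
  π[c,v,w](ρ[w/u](ρ[v/y](ρ[c/f](R)))) → 3
  (S − π[c,v,w](ρ[w/u](ρ[v/y](ρ[c/f](R))))) → 4

|E| = 4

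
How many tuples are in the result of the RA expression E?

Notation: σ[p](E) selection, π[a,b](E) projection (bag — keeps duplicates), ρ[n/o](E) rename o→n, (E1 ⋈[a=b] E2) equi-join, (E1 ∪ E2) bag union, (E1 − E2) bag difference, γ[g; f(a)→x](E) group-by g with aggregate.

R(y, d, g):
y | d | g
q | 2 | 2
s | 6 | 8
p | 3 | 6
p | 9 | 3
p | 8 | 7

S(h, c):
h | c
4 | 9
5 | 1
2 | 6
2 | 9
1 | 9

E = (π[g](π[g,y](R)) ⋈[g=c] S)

Stepwise |·|:
  R → 5
  π[g,y](R) → 5
  π[g](π[g,y](R)) → 5
  S → 5
  (π[g](π[g,y](R)) ⋈[g=c] S) → 1

|E| = 1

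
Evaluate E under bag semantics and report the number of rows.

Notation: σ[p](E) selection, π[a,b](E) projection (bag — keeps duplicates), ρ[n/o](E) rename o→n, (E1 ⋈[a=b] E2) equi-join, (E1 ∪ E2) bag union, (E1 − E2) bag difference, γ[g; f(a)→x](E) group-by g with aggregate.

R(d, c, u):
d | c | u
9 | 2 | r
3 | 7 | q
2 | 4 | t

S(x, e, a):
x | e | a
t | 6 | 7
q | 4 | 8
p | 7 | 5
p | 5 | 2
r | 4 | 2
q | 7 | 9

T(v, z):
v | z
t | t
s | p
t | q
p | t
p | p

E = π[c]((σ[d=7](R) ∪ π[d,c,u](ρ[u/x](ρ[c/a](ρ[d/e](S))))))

Per-node cardinality:
  R → 3
  σ[d=7](R) → 0
  S → 6
  ρ[d/e](S) → 6
  ρ[c/a](ρ[d/e](S)) → 6
  ρ[u/x](ρ[c/a](ρ[d/e](S))) → 6
  π[d,c,u](ρ[u/x](ρ[c/a](ρ[d/e](S)))) → 6
  (σ[d=7](R) ∪ π[d,c,u](ρ[u/x](ρ[c/a](ρ[d/e](S))))) → 6
  π[c]((σ[d=7](R) ∪ π[d,c,u](ρ[u/x](ρ[c/a](ρ[d/e](S)))))) → 6

|E| = 6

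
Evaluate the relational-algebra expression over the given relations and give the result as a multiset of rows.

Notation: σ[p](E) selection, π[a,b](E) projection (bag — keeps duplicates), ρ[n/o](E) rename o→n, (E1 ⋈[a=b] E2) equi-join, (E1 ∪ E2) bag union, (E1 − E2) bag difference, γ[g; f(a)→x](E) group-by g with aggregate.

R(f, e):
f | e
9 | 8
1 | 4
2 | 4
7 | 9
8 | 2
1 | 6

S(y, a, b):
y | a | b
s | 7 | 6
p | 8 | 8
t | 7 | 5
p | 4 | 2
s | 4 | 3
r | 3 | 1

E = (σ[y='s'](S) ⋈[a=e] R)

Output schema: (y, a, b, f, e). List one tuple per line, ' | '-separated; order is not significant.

Row counts bottom-up:
  S → 6
  σ[y='s'](S) → 2
  R → 6
  (σ[y='s'](S) ⋈[a=e] R) → 2

== RESULT ==
y | a | b | f | e
s | 4 | 3 | 1 | 4
s | 4 | 3 | 2 | 4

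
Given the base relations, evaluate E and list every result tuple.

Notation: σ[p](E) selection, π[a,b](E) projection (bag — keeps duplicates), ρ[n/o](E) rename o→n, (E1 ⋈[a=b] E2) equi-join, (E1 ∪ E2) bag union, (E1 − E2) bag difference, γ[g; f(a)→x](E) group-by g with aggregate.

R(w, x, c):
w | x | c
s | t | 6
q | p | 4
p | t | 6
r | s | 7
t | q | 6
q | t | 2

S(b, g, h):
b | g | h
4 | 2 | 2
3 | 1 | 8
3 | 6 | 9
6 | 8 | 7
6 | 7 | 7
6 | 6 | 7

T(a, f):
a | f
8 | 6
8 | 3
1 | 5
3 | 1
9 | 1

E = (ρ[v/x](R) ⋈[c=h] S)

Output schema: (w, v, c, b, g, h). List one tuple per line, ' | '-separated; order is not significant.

Per-node cardinality:
  R → 6
  ρ[v/x](R) → 6
  S → 6
  (ρ[v/x](R) ⋈[c=h] S) → 4

== RESULT ==
w | v | c | b | g | h
q | t | 2 | 4 | 2 | 2
r | s | 7 | 6 | 6 | 7
r | s | 7 | 6 | 7 | 7
r | s | 7 | 6 | 8 | 7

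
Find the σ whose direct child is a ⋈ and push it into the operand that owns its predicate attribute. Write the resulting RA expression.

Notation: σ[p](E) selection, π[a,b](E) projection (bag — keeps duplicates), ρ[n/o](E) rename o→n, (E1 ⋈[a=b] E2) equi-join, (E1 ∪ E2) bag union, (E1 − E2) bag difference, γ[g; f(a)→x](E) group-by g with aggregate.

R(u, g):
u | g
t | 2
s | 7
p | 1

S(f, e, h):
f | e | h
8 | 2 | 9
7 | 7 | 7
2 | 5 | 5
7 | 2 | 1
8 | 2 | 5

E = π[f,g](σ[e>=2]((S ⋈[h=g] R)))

σ filters on e, owned by the left side.
E' = π[f,g]((σ[e>=2](S) ⋈[h=g] R))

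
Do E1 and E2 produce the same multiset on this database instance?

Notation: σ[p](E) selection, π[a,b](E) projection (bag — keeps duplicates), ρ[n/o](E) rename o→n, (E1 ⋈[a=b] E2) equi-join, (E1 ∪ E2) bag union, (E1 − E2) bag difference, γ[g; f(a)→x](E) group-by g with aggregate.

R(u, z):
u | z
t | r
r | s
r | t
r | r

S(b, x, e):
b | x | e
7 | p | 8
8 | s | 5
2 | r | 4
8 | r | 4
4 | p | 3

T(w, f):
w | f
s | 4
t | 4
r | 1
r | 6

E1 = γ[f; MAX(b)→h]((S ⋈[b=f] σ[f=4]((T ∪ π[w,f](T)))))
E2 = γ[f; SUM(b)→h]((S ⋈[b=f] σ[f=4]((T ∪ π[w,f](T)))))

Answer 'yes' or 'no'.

E1 subexpression sizes:
  S → 5
  T → 4
  T → 4
  π[w,f](T) → 4
  (T ∪ π[w,f](T)) → 8
  σ[f=4]((T ∪ π[w,f](T))) → 4
  (S ⋈[b=f] σ[f=4]((T ∪ π[w,f](T)))) → 4
  γ[f; MAX(b)→h]((S ⋈[b=f] σ[f=4]((T ∪ π[w,f](T))))) → 1
E2 subexpression sizes:
  S → 5
  T → 4
  T → 4
  π[w,f](T) → 4
  (T ∪ π[w,f](T)) → 8
  σ[f=4]((T ∪ π[w,f](T))) → 4
  (S ⋈[b=f] σ[f=4]((T ∪ π[w,f](T)))) → 4
  γ[f; SUM(b)→h]((S ⋈[b=f] σ[f=4]((T ∪ π[w,f](T))))) → 1

E1 result:
f | h
4 | 4
E2 result:
f | h
4 | 16
Witness: (4, 4) appears 1× in E1 but 0× in E2.

no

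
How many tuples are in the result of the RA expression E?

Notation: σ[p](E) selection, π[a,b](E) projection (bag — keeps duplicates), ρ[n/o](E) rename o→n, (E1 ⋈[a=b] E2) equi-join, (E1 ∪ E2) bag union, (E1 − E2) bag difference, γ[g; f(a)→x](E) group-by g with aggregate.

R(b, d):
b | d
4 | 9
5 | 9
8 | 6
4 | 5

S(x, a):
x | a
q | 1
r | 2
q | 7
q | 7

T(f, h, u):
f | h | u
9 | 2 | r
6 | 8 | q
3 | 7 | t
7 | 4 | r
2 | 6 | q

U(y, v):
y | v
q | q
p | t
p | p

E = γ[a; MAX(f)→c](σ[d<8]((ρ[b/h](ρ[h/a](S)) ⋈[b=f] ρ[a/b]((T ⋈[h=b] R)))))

Row counts bottom-up:
  S → 4
  ρ[h/a](S) → 4
  ρ[b/h](ρ[h/a](S)) → 4
  T → 5
  R → 4
  (T ⋈[h=b] R) → 3
  ρ[a/b]((T ⋈[h=b] R)) → 3
  (ρ[b/h](ρ[h/a](S)) ⋈[b=f] ρ[a/b]((T ⋈[h=b] R))) → 4
  σ[d<8]((ρ[b/h](ρ[h/a](S)) ⋈[b=f] ρ[a/b]((T ⋈[h=b] R)))) → 2
  γ[a; MAX(f)→c](σ[d<8]((ρ[b/h](ρ[h/a](S)) ⋈[b=f] ρ[a/b]((T ⋈[h=b] R))))) → 1

|E| = 1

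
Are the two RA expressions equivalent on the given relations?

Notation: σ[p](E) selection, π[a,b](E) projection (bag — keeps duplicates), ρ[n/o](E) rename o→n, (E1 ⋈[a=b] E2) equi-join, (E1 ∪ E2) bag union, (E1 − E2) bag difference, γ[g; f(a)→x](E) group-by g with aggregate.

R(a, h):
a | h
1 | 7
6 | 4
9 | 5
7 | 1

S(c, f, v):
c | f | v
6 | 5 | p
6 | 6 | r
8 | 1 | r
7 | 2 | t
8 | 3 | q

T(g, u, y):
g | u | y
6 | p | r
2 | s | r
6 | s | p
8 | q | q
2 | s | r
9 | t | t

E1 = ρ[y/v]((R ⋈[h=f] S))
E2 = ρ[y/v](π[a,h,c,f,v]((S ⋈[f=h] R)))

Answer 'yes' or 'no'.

E1 subexpression sizes:
  R → 4
  S → 5
  (R ⋈[h=f] S) → 2
  ρ[y/v]((R ⋈[h=f] S)) → 2
E2 subexpression sizes:
  S → 5
  R → 4
  (S ⋈[f=h] R) → 2
  π[a,h,c,f,v]((S ⋈[f=h] R)) → 2
  ρ[y/v](π[a,h,c,f,v]((S ⋈[f=h] R))) → 2

E1 and E2 produce the same multiset:
a | h | c | f | y
7 | 1 | 8 | 1 | r
9 | 5 | 6 | 5 | p

yes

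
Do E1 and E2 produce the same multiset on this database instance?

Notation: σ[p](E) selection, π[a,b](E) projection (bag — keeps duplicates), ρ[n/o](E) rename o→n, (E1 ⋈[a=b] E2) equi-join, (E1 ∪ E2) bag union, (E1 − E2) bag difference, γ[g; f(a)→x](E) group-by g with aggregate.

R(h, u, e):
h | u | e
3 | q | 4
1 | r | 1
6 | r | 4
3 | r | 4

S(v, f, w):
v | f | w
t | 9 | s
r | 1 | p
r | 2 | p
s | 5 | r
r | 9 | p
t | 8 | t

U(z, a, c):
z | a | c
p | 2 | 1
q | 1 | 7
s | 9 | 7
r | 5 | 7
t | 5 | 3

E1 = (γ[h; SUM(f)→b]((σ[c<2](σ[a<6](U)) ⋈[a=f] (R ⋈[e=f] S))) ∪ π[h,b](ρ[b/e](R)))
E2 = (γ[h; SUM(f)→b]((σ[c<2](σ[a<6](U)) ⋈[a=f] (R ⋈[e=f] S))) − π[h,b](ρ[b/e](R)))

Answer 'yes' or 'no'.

E1 per-node cardinality:
  U → 5
  σ[a<6](U) → 4
  σ[c<2](σ[a<6](U)) → 1
  R → 4
  S → 6
  (R ⋈[e=f] S) → 1
  (σ[c<2](σ[a<6](U)) ⋈[a=f] (R ⋈[e=f] S)) → 0
  γ[h; SUM(f)→b]((σ[c<2](σ[a<6](U)) ⋈[a=f] (R ⋈[e=f] S))) → 0
  R → 4
  ρ[b/e](R) → 4
  π[h,b](ρ[b/e](R)) → 4
  (γ[h; SUM(f)→b]((σ[c<2](σ[a<6](U)) ⋈[a=f] (R ⋈[e=f] S))) ∪ π[h,b](ρ[b/e](R))) → 4
E2 per-node cardinality:
  U → 5
  σ[a<6](U) → 4
  σ[c<2](σ[a<6](U)) → 1
  R → 4
  S → 6
  (R ⋈[e=f] S) → 1
  (σ[c<2](σ[a<6](U)) ⋈[a=f] (R ⋈[e=f] S)) → 0
  γ[h; SUM(f)→b]((σ[c<2](σ[a<6](U)) ⋈[a=f] (R ⋈[e=f] S))) → 0
  R → 4
  ρ[b/e](R) → 4
  π[h,b](ρ[b/e](R)) → 4
  (γ[h; SUM(f)→b]((σ[c<2](σ[a<6](U)) ⋈[a=f] (R ⋈[e=f] S))) − π[h,b](ρ[b/e](R))) → 0

E1 result:
h | b
1 | 1
3 | 4
3 | 4
6 | 4
E2 result:
h | b
(0 rows)
Witness: (1, 1) appears 1× in E1 but 0× in E2.

no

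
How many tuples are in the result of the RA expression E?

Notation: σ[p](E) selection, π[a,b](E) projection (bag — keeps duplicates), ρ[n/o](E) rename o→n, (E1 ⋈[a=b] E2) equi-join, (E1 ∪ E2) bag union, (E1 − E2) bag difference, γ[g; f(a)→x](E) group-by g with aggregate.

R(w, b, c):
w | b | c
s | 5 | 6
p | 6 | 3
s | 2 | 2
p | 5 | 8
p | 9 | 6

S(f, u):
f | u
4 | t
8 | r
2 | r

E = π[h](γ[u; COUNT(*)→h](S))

Subexpression sizes:
  S → 3
  γ[u; COUNT(*)→h](S) → 2
  π[h](γ[u; COUNT(*)→h](S)) → 2

|E| = 2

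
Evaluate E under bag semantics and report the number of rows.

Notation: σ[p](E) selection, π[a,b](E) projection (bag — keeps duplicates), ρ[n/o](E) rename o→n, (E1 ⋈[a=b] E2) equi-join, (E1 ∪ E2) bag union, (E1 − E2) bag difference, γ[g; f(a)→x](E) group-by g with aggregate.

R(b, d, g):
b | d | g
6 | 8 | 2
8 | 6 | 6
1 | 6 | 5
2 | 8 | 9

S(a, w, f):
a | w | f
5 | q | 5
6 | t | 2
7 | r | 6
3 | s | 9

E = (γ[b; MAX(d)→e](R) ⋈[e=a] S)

Subexpression sizes:
  R → 4
  γ[b; MAX(d)→e](R) → 4
  S → 4
  (γ[b; MAX(d)→e](R) ⋈[e=a] S) → 2

|E| = 2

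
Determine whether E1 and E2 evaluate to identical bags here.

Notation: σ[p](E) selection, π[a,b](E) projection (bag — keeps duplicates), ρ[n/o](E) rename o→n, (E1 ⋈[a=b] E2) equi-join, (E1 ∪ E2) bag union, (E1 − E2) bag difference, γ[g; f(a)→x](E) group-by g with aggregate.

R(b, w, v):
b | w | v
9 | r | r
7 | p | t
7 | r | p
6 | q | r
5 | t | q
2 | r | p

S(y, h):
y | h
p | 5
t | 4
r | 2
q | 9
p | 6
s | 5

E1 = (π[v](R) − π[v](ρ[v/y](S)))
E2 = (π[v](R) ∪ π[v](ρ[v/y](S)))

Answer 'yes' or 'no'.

E1 row counts bottom-up:
  R → 6
  π[v](R) → 6
  S → 6
  ρ[v/y](S) → 6
  π[v](ρ[v/y](S)) → 6
  (π[v](R) − π[v](ρ[v/y](S))) → 1
E2 row counts bottom-up:
  R → 6
  π[v](R) → 6
  S → 6
  ρ[v/y](S) → 6
  π[v](ρ[v/y](S)) → 6
  (π[v](R) ∪ π[v](ρ[v/y](S))) → 12

E1 result:
v
r
E2 result:
v
p
p
p
p
q
q
r
r
r
s
t
t
Witness: ('t',) appears 0× in E1 but 2× in E2.

no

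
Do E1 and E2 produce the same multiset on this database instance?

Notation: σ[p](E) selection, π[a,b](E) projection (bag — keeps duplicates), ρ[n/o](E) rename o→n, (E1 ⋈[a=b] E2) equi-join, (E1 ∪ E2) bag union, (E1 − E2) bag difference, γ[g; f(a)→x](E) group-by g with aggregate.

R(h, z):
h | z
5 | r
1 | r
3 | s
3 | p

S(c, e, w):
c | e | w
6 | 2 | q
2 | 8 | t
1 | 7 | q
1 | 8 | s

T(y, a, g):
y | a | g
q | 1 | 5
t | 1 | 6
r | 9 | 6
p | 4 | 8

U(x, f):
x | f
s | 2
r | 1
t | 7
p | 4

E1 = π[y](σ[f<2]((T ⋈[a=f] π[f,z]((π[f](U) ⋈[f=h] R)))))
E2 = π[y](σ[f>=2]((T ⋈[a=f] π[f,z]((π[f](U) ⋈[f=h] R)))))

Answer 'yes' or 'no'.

E1 row counts bottom-up:
  T → 4
  U → 4
  π[f](U) → 4
  R → 4
  (π[f](U) ⋈[f=h] R) → 1
  π[f,z]((π[f](U) ⋈[f=h] R)) → 1
  (T ⋈[a=f] π[f,z]((π[f](U) ⋈[f=h] R))) → 2
  σ[f<2]((T ⋈[a=f] π[f,z]((π[f](U) ⋈[f=h] R)))) → 2
  π[y](σ[f<2]((T ⋈[a=f] π[f,z]((π[f](U) ⋈[f=h] R))))) → 2
E2 row counts bottom-up:
  T → 4
  U → 4
  π[f](U) → 4
  R → 4
  (π[f](U) ⋈[f=h] R) → 1
  π[f,z]((π[f](U) ⋈[f=h] R)) → 1
  (T ⋈[a=f] π[f,z]((π[f](U) ⋈[f=h] R))) → 2
  σ[f>=2]((T ⋈[a=f] π[f,z]((π[f](U) ⋈[f=h] R)))) → 0
  π[y](σ[f>=2]((T ⋈[a=f] π[f,z]((π[f](U) ⋈[f=h] R))))) → 0

E1 result:
y
q
t
E2 result:
y
(0 rows)
Witness: ('t',) appears 1× in E1 but 0× in E2.

no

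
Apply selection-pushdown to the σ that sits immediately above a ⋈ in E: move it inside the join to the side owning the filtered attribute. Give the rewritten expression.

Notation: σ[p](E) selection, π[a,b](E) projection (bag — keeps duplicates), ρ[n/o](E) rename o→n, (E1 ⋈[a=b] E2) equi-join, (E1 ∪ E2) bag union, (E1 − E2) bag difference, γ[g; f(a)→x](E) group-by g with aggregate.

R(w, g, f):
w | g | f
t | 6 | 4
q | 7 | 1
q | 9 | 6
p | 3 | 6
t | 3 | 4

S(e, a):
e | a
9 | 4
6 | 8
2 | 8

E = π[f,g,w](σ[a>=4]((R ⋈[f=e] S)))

σ filters on a, owned by the right side.
E' = π[f,g,w]((R ⋈[f=e] σ[a>=4](S)))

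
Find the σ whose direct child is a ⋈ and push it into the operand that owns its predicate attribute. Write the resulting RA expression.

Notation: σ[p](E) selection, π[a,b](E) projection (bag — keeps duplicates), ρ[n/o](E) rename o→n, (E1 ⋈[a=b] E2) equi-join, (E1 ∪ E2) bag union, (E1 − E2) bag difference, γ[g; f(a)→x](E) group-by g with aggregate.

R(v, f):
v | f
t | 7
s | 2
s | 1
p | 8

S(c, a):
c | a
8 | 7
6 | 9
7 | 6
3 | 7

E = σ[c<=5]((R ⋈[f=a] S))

σ filters on c, owned by the right side.
E' = (R ⋈[f=a] σ[c<=5](S))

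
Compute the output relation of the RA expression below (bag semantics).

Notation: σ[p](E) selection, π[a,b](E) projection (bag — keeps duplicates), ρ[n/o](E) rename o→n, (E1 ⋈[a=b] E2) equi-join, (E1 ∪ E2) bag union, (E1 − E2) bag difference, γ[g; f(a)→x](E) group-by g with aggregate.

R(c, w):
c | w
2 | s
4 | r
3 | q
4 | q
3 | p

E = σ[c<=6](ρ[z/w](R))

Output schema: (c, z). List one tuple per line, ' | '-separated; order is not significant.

Stepwise |·|:
  R → 5
  ρ[z/w](R) → 5
  σ[c<=6](ρ[z/w](R)) → 5

== RESULT ==
c | z
2 | s
3 | p
3 | q
4 | q
4 | r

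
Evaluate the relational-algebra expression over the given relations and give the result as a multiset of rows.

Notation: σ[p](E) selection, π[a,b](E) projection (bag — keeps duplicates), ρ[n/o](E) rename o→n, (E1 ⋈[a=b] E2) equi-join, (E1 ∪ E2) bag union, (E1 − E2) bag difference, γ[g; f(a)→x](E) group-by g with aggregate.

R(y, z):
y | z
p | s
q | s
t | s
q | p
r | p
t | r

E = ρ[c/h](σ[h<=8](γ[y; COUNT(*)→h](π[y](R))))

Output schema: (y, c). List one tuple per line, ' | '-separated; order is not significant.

Per-node cardinality:
  R → 6
  π[y](R) → 6
  γ[y; COUNT(*)→h](π[y](R)) → 4
  σ[h<=8](γ[y; COUNT(*)→h](π[y](R))) → 4
  ρ[c/h](σ[h<=8](γ[y; COUNT(*)→h](π[y](R)))) → 4

== RESULT ==
y | c
p | 1
q | 2
r | 1
t | 2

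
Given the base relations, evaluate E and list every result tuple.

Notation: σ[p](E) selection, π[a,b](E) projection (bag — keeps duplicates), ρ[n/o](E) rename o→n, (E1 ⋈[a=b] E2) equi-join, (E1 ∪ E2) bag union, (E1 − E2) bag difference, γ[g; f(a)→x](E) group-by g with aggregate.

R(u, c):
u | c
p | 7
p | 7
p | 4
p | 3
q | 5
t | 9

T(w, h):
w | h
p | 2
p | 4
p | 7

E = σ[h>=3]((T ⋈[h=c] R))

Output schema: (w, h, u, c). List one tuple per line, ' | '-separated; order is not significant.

Row counts bottom-up:
  T → 3
  R → 6
  (T ⋈[h=c] R) → 3
  σ[h>=3]((T ⋈[h=c] R)) → 3

== RESULT ==
w | h | u | c
p | 4 | p | 4
p | 7 | p | 7
p | 7 | p | 7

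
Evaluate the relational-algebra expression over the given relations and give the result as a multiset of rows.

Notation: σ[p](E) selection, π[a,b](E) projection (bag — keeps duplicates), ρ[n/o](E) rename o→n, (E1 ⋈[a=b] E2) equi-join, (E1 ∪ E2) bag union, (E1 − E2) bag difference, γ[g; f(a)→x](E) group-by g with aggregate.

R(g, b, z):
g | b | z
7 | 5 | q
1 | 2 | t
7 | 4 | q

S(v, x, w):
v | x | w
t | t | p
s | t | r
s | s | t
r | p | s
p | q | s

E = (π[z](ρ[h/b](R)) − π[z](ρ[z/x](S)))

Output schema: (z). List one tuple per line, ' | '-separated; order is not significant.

Per-node cardinality:
  R → 3
  ρ[h/b](R) → 3
  π[z](ρ[h/b](R)) → 3
  S → 5
  ρ[z/x](S) → 5
  π[z](ρ[z/x](S)) → 5
  (π[z](ρ[h/b](R)) − π[z](ρ[z/x](S))) → 1

== RESULT ==
z
q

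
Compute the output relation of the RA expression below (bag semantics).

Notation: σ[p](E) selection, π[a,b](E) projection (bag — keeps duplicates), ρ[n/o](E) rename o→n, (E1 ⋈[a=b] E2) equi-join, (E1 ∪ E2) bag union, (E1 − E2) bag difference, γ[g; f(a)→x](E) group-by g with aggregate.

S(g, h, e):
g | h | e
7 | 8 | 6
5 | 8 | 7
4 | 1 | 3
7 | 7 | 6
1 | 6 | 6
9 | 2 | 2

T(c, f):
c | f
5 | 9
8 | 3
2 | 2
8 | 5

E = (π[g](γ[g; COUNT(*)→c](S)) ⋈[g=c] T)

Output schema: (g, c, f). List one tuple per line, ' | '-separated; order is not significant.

Stepwise |·|:
  S → 6
  γ[g; COUNT(*)→c](S) → 5
  π[g](γ[g; COUNT(*)→c](S)) → 5
  T → 4
  (π[g](γ[g; COUNT(*)→c](S)) ⋈[g=c] T) → 1

== RESULT ==
g | c | f
5 | 5 | 9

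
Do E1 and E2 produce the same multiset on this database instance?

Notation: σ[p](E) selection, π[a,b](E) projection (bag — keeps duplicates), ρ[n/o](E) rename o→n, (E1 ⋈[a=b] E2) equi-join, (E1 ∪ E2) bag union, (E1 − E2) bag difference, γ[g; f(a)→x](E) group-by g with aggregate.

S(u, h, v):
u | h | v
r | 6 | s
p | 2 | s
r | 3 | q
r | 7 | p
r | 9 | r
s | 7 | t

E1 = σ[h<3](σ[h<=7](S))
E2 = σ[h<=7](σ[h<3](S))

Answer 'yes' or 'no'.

E1 stepwise |·|:
  S → 6
  σ[h<=7](S) → 5
  σ[h<3](σ[h<=7](S)) → 1
E2 stepwise |·|:
  S → 6
  σ[h<3](S) → 1
  σ[h<=7](σ[h<3](S)) → 1

E1 and E2 produce the same multiset:
u | h | v
p | 2 | s

yes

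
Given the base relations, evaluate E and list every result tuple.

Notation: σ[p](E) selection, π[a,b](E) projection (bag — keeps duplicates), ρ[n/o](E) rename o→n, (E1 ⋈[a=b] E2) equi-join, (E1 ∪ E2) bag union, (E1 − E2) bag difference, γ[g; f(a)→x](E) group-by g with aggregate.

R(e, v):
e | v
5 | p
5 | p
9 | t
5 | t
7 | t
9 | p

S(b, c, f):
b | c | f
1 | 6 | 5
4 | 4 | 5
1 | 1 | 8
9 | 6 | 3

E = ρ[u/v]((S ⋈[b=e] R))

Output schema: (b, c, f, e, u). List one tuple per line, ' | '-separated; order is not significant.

Subexpression sizes:
  S → 4
  R → 6
  (S ⋈[b=e] R) → 2
  ρ[u/v]((S ⋈[b=e] R)) → 2

== RESULT ==
b | c | f | e | u
9 | 6 | 3 | 9 | p
9 | 6 | 3 | 9 | t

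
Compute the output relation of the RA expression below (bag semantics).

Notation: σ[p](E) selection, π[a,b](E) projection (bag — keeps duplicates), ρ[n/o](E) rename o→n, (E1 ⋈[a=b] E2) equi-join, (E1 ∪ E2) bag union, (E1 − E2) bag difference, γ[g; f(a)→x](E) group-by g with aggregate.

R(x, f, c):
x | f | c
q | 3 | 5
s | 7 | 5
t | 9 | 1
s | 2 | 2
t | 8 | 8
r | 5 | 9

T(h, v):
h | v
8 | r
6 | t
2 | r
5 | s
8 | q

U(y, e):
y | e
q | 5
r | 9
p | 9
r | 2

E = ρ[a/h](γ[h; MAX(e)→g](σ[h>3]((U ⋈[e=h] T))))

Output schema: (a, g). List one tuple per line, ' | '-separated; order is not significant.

Subexpression sizes:
  U → 4
  T → 5
  (U ⋈[e=h] T) → 2
  σ[h>3]((U ⋈[e=h] T)) → 1
  γ[h; MAX(e)→g](σ[h>3]((U ⋈[e=h] T))) → 1
  ρ[a/h](γ[h; MAX(e)→g](σ[h>3]((U ⋈[e=h] T)))) → 1

== RESULT ==
a | g
5 | 5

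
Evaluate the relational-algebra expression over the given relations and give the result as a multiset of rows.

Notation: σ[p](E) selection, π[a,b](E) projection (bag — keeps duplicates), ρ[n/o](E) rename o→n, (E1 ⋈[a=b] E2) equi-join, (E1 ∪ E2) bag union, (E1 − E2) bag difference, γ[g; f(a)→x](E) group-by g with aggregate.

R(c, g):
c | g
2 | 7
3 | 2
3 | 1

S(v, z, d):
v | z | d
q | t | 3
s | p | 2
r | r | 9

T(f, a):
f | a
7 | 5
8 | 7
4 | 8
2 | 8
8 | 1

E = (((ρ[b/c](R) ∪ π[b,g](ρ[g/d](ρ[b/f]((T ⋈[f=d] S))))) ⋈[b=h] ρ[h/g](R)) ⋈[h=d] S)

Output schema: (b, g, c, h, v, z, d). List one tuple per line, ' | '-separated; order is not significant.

Row counts bottom-up:
  R → 3
  ρ[b/c](R) → 3
  T → 5
  S → 3
  (T ⋈[f=d] S) → 1
  ρ[b/f]((T ⋈[f=d] S)) → 1
  ρ[g/d](ρ[b/f]((T ⋈[f=d] S))) → 1
  π[b,g](ρ[g/d](ρ[b/f]((T ⋈[f=d] S)))) → 1
  (ρ[b/c](R) ∪ π[b,g](ρ[g/d](ρ[b/f]((T ⋈[f=d] S))))) → 4
  R → 3
  ρ[h/g](R) → 3
  ((ρ[b/c](R) ∪ π[b,g](ρ[g/d](ρ[b/f]((T ⋈[f=d] S))))) ⋈[b=h] ρ[h/g](R)) → 2
  S → 3
  (((ρ[b/c](R) ∪ π[b,g](ρ[g/d](ρ[b/f]((T ⋈[f=d] S))))) ⋈[b=h] ρ[h/g](R)) ⋈[h=d] S) → 2

== RESULT ==
b | g | c | h | v | z | d
2 | 2 | 3 | 2 | s | p | 2
2 | 7 | 3 | 2 | s | p | 2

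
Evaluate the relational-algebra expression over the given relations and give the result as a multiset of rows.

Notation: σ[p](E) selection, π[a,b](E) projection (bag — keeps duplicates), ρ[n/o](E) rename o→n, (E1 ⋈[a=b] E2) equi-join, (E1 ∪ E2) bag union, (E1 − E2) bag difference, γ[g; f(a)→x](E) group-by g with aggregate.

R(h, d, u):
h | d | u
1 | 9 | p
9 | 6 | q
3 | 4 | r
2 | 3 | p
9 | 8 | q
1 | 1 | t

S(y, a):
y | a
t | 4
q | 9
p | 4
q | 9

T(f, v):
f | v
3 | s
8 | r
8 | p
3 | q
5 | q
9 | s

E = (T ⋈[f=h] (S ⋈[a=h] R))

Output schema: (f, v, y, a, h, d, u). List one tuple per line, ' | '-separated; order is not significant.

Row counts bottom-up:
  T → 6
  S → 4
  R → 6
  (S ⋈[a=h] R) → 4
  (T ⋈[f=h] (S ⋈[a=h] R)) → 4

== RESULT ==
f | v | y | a | h | d | u
9 | s | q | 9 | 9 | 6 | q
9 | s | q | 9 | 9 | 6 | q
9 | s | q | 9 | 9 | 8 | q
9 | s | q | 9 | 9 | 8 | q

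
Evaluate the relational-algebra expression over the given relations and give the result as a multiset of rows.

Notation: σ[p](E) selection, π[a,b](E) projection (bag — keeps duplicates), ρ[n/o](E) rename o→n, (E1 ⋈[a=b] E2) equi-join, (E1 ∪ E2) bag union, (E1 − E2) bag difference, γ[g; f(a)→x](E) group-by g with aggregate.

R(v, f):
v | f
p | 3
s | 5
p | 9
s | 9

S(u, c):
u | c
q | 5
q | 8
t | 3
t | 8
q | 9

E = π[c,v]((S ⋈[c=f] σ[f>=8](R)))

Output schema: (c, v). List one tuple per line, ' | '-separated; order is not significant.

Row counts bottom-up:
  S → 5
  R → 4
  σ[f>=8](R) → 2
  (S ⋈[c=f] σ[f>=8](R)) → 2
  π[c,v]((S ⋈[c=f] σ[f>=8](R))) → 2

== RESULT ==
c | v
9 | p
9 | s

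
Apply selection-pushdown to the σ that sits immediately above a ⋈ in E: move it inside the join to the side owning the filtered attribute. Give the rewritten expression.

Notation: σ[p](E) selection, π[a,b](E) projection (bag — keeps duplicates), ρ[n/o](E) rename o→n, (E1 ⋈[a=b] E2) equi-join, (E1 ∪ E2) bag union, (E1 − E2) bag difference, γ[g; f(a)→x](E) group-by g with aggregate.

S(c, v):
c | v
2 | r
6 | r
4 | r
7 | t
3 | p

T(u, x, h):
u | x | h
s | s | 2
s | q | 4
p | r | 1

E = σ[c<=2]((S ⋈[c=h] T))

σ filters on c, owned by the left side.
E' = (σ[c<=2](S) ⋈[c=h] T)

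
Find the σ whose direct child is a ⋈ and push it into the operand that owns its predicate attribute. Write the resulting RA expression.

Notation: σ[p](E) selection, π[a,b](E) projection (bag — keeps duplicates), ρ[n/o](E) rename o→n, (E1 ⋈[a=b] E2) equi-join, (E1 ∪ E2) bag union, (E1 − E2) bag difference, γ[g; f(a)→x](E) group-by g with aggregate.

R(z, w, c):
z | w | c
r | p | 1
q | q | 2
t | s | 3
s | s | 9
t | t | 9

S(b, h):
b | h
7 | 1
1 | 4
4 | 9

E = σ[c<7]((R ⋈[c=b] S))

σ filters on c, owned by the left side.
E' = (σ[c<7](R) ⋈[c=b] S)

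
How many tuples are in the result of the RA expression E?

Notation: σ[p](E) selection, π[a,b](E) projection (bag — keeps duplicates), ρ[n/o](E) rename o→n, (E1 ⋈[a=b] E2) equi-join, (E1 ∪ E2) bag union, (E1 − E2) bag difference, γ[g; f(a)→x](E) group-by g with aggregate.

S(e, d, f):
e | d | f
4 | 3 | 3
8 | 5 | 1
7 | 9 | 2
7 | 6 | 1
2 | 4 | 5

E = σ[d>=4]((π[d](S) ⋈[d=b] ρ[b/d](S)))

Subexpression sizes:
  S → 5
  π[d](S) → 5
  S → 5
  ρ[b/d](S) → 5
  (π[d](S) ⋈[d=b] ρ[b/d](S)) → 5
  σ[d>=4]((π[d](S) ⋈[d=b] ρ[b/d](S))) → 4

|E| = 4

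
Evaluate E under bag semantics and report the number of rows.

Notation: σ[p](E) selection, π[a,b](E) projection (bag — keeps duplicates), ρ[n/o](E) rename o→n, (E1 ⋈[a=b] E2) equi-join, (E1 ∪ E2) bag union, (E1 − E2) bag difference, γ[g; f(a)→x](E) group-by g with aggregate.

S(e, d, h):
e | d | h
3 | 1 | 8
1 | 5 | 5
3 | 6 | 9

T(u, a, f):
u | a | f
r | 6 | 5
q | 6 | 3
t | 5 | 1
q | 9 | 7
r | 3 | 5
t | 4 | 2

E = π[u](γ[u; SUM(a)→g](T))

Per-node cardinality:
  T → 6
  γ[u; SUM(a)→g](T) → 3
  π[u](γ[u; SUM(a)→g](T)) → 3

|E| = 3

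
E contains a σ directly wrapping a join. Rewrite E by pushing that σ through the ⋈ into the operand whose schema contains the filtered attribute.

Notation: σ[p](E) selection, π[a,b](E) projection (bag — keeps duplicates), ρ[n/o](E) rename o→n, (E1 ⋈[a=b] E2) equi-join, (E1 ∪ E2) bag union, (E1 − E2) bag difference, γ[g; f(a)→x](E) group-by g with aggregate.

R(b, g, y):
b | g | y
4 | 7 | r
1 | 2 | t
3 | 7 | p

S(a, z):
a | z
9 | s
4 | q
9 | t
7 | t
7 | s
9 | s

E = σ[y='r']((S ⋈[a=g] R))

σ filters on y, owned by the right side.
E' = (S ⋈[a=g] σ[y='r'](R))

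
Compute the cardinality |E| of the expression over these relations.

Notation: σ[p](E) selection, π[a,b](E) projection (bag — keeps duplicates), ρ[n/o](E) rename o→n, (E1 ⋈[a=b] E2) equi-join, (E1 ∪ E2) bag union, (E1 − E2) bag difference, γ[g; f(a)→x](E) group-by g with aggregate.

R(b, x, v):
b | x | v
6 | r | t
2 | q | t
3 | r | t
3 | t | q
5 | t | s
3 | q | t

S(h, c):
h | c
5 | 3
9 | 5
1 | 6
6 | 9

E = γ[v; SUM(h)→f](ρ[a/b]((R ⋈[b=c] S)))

Row counts bottom-up:
  R → 6
  S → 4
  (R ⋈[b=c] S) → 5
  ρ[a/b]((R ⋈[b=c] S)) → 5
  γ[v; SUM(h)→f](ρ[a/b]((R ⋈[b=c] S))) → 3

|E| = 3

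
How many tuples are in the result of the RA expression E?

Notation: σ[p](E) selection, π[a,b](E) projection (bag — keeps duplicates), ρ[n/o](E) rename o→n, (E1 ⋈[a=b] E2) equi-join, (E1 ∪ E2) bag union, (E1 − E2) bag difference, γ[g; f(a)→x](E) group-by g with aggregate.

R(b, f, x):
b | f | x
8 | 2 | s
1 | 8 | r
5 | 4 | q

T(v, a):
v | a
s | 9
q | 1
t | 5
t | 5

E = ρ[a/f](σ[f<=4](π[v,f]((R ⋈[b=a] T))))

Row counts bottom-up:
  R → 3
  T → 4
  (R ⋈[b=a] T) → 3
  π[v,f]((R ⋈[b=a] T)) → 3
  σ[f<=4](π[v,f]((R ⋈[b=a] T))) → 2
  ρ[a/f](σ[f<=4](π[v,f]((R ⋈[b=a] T)))) → 2

|E| = 2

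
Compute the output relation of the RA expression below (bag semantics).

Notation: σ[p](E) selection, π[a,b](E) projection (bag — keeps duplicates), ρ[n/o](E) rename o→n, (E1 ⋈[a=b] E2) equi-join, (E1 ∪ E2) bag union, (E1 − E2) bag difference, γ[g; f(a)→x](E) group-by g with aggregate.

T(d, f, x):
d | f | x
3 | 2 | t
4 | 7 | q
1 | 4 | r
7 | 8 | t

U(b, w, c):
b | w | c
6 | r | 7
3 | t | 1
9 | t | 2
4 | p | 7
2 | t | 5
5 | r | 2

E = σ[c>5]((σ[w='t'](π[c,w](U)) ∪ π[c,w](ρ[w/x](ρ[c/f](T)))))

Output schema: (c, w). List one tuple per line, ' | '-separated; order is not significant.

Per-node cardinality:
  U → 6
  π[c,w](U) → 6
  σ[w='t'](π[c,w](U)) → 3
  T → 4
  ρ[c/f](T) → 4
  ρ[w/x](ρ[c/f](T)) → 4
  π[c,w](ρ[w/x](ρ[c/f](T))) → 4
  (σ[w='t'](π[c,w](U)) ∪ π[c,w](ρ[w/x](ρ[c/f](T)))) → 7
  σ[c>5]((σ[w='t'](π[c,w](U)) ∪ π[c,w](ρ[w/x](ρ[c/f](T))))) → 2

== RESULT ==
c | w
7 | q
8 | t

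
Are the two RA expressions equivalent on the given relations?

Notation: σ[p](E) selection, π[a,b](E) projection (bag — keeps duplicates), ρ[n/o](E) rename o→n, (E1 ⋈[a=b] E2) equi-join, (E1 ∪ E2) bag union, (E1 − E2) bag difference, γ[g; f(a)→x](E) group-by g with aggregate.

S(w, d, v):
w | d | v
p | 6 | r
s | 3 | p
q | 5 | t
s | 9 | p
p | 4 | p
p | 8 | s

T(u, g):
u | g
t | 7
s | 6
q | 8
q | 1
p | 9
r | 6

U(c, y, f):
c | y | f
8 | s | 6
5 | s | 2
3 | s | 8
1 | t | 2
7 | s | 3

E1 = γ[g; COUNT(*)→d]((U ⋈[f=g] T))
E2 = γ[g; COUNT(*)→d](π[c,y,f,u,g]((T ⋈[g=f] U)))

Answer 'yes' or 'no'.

E1 subexpression sizes:
  U → 5
  T → 6
  (U ⋈[f=g] T) → 3
  γ[g; COUNT(*)→d]((U ⋈[f=g] T)) → 2
E2 subexpression sizes:
  T → 6
  U → 5
  (T ⋈[g=f] U) → 3
  π[c,y,f,u,g]((T ⋈[g=f] U)) → 3
  γ[g; COUNT(*)→d](π[c,y,f,u,g]((T ⋈[g=f] U))) → 2

E1 and E2 produce the same multiset:
g | d
6 | 2
8 | 1

yes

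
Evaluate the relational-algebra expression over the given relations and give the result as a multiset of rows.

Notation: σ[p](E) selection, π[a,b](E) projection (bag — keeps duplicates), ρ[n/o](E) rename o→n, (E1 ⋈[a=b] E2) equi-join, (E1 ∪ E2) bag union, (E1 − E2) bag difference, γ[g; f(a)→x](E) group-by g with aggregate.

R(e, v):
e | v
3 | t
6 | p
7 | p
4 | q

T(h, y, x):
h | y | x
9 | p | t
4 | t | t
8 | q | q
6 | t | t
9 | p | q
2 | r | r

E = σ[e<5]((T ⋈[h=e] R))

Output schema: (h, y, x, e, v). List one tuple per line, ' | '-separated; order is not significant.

Subexpression sizes:
  T → 6
  R → 4
  (T ⋈[h=e] R) → 2
  σ[e<5]((T ⋈[h=e] R)) → 1

== RESULT ==
h | y | x | e | v
4 | t | t | 4 | q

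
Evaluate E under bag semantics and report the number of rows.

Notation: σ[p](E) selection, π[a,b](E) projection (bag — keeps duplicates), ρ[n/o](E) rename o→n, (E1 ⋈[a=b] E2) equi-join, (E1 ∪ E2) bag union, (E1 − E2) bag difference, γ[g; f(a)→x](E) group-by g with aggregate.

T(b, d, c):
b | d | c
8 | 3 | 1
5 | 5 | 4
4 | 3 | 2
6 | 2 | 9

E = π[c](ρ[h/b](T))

Per-node cardinality:
  T → 4
  ρ[h/b](T) → 4
  π[c](ρ[h/b](T)) → 4

|E| = 4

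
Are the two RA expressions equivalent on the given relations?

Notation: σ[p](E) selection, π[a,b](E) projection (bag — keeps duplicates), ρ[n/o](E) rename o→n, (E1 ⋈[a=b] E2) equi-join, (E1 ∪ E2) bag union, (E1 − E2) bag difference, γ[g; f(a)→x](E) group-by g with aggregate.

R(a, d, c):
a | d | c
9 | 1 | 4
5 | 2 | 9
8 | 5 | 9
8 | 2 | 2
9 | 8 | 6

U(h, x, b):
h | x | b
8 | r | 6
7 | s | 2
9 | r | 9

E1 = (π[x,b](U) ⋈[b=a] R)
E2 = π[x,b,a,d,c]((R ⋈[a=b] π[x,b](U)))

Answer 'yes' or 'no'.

E1 stepwise |·|:
  U → 3
  π[x,b](U) → 3
  R → 5
  (π[x,b](U) ⋈[b=a] R) → 2
E2 stepwise |·|:
  R → 5
  U → 3
  π[x,b](U) → 3
  (R ⋈[a=b] π[x,b](U)) → 2
  π[x,b,a,d,c]((R ⋈[a=b] π[x,b](U))) → 2

E1 and E2 produce the same multiset:
x | b | a | d | c
r | 9 | 9 | 1 | 4
r | 9 | 9 | 8 | 6

yes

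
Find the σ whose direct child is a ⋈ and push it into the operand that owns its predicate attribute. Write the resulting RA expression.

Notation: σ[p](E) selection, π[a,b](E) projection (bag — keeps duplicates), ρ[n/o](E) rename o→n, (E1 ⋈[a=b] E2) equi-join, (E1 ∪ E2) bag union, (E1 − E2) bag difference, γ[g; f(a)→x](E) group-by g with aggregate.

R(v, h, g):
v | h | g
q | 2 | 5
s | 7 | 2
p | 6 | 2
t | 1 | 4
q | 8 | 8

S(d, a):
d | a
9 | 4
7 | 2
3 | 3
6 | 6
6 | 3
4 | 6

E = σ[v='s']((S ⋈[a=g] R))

σ filters on v, owned by the right side.
E' = (S ⋈[a=g] σ[v='s'](R))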